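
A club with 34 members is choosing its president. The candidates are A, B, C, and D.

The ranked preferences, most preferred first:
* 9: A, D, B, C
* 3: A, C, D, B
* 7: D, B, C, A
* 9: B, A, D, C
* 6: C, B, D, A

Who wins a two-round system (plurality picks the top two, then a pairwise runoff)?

B

Round 1 first-place votes: A 12, B 9, C 6, D 7. A and B advance.
Runoff: A is ranked above B on 12 ballots, B above A on 22.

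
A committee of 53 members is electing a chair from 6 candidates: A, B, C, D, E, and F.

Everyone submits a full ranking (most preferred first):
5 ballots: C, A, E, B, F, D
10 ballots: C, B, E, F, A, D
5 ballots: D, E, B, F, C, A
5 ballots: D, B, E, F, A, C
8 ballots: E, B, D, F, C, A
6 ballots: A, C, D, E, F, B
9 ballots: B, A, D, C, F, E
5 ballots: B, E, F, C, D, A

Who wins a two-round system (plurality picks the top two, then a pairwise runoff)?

B

Round 1 first-place votes: A 6, B 14, C 15, D 10, E 8, F 0. C and B advance.
Runoff: C is ranked above B on 21 ballots, B above C on 32.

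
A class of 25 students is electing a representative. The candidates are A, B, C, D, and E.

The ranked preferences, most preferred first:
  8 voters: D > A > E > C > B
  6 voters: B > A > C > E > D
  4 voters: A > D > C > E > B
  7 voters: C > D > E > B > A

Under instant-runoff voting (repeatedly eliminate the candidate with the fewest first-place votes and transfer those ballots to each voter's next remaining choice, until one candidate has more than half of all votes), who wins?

C

Round 1: A 4, B 6, C 7, D 8, E 0. E eliminated.
Round 2: A 4, B 6, C 7, D 8. A eliminated.
Round 3: B 6, C 7, D 12. B eliminated.
Round 4: C 13, D 12. C has a majority (≥13).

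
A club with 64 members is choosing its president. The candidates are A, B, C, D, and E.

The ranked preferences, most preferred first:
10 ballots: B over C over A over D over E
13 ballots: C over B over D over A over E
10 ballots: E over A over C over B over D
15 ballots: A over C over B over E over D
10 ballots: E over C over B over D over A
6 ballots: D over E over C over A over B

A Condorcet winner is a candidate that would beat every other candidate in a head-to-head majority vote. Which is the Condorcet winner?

C vs A: 39–25
C vs B: 54–10
C vs D: 58–6
C vs E: 38–26
C beats every other candidate.

C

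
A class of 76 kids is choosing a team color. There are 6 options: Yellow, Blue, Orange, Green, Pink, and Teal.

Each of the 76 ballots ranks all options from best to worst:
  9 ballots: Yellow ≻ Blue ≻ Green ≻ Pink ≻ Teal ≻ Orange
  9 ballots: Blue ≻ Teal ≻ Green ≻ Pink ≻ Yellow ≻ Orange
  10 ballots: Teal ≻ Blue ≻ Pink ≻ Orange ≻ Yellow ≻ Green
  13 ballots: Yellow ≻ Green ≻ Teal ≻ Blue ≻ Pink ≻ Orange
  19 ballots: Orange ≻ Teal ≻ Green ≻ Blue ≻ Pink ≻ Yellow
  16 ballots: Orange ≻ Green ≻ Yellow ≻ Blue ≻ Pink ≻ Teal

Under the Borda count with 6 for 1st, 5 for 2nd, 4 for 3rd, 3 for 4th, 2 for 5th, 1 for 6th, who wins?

Yellow: 9×6 + 9×2 + 10×2 + 13×6 + 19×1 + 16×4 = 253
Blue: 9×5 + 9×6 + 10×5 + 13×3 + 19×3 + 16×3 = 293
Orange: 9×1 + 9×1 + 10×3 + 13×1 + 19×6 + 16×6 = 271
Green: 9×4 + 9×4 + 10×1 + 13×5 + 19×4 + 16×5 = 303
Pink: 9×3 + 9×3 + 10×4 + 13×2 + 19×2 + 16×2 = 190
Teal: 9×2 + 9×5 + 10×6 + 13×4 + 19×5 + 16×1 = 286

Green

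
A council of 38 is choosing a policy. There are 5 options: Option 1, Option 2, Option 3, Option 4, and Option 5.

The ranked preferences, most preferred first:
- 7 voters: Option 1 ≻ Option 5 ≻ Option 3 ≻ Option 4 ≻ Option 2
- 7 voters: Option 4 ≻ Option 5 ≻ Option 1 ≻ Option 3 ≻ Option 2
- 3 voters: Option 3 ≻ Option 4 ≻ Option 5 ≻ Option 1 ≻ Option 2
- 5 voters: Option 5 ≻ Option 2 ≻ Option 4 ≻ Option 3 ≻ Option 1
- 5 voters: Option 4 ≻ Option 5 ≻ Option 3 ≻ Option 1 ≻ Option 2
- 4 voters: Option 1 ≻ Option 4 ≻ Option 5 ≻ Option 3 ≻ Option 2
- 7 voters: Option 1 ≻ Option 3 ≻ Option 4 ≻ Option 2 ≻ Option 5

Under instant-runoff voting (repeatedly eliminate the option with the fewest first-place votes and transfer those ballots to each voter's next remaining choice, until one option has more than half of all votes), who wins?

Round 1: Option 1 18, Option 2 0, Option 3 3, Option 4 12, Option 5 5. Option 2 eliminated.
Round 2: Option 1 18, Option 3 3, Option 4 12, Option 5 5. Option 3 eliminated.
Round 3: Option 1 18, Option 4 15, Option 5 5. Option 5 eliminated.
Round 4: Option 1 18, Option 4 20. Option 4 has a majority (≥20).

Option 4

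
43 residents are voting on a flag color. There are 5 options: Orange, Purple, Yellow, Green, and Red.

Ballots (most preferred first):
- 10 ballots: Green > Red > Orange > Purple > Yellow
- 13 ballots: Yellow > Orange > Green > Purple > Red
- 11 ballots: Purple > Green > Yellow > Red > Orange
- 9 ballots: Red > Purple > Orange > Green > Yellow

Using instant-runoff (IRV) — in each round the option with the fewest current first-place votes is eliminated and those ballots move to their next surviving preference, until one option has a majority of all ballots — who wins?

Round 1: Orange 0, Purple 11, Yellow 13, Green 10, Red 9. Orange eliminated.
Round 2: Purple 11, Yellow 13, Green 10, Red 9. Red eliminated.
Round 3: Purple 20, Yellow 13, Green 10. Green eliminated.
Round 4: Purple 30, Yellow 13. Purple has a majority (≥22).

Purple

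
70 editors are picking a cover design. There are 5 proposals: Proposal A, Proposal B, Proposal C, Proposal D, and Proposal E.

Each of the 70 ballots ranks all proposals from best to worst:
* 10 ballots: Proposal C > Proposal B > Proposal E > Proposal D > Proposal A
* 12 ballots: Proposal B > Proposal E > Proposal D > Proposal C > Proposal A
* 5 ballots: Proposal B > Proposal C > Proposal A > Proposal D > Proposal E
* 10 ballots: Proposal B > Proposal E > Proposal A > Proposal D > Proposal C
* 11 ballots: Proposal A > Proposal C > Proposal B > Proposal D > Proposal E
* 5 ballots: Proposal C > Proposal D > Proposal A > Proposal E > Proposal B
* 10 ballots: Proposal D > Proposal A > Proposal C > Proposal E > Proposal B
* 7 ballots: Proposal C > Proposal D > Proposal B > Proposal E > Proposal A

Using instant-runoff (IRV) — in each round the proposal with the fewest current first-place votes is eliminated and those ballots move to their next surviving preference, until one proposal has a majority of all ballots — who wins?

Proposal C

Round 1: Proposal A 11, Proposal B 27, Proposal C 22, Proposal D 10, Proposal E 0. Proposal E eliminated.
Round 2: Proposal A 11, Proposal B 27, Proposal C 22, Proposal D 10. Proposal D eliminated.
Round 3: Proposal A 21, Proposal B 27, Proposal C 22. Proposal A eliminated.
Round 4: Proposal B 27, Proposal C 43. Proposal C has a majority (≥36).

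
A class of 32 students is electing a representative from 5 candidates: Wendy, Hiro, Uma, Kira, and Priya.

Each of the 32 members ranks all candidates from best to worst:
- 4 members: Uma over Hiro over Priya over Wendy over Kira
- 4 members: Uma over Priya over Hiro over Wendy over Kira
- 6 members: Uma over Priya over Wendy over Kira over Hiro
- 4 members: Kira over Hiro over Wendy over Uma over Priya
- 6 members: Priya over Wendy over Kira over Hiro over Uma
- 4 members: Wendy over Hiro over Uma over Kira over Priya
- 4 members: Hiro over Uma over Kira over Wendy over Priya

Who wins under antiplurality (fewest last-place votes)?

Last-place votes: Wendy 0, Hiro 6, Uma 6, Kira 8, Priya 12.

Wendy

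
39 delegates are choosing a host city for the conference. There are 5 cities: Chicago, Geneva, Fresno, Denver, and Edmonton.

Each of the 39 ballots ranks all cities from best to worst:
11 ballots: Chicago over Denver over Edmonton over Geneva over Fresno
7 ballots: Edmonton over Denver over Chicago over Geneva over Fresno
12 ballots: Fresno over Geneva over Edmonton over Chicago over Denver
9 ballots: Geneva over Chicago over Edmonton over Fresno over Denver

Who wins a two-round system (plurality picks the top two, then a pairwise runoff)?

Round 1 first-place votes: Chicago 11, Geneva 9, Fresno 12, Denver 0, Edmonton 7. Fresno and Chicago advance.
Runoff: Fresno is ranked above Chicago on 12 ballots, Chicago above Fresno on 27.

Chicago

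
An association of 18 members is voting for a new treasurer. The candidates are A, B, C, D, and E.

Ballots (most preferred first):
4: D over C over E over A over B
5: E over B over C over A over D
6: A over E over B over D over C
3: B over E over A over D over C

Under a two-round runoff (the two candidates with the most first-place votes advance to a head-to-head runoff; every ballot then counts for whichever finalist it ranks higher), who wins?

Round 1 first-place votes: A 6, B 3, C 0, D 4, E 5. A and E advance.
Runoff: A is ranked above E on 6 ballots, E above A on 12.

E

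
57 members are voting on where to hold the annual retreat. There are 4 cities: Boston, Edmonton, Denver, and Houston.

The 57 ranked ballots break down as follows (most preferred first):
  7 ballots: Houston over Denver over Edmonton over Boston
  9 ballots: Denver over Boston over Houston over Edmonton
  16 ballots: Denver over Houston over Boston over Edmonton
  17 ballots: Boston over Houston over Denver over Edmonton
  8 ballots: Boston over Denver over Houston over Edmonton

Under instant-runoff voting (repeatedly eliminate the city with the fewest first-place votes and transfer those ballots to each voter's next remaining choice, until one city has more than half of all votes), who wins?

Round 1: Boston 25, Edmonton 0, Denver 25, Houston 7. Edmonton eliminated.
Round 2: Boston 25, Denver 25, Houston 7. Houston eliminated.
Round 3: Boston 25, Denver 32. Denver has a majority (≥29).

Denver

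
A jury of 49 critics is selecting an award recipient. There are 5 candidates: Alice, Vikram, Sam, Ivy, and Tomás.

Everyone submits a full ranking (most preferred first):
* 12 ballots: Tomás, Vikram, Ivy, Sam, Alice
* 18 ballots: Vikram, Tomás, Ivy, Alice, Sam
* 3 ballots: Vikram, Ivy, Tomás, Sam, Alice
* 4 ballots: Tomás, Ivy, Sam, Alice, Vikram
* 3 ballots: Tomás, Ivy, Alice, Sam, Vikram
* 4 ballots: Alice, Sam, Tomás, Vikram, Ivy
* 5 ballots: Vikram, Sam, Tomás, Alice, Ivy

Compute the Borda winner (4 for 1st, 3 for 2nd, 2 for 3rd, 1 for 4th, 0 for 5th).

Alice: 12×0 + 18×1 + 3×0 + 4×1 + 3×2 + 4×4 + 5×1 = 49
Vikram: 12×3 + 18×4 + 3×4 + 4×0 + 3×0 + 4×1 + 5×4 = 144
Sam: 12×1 + 18×0 + 3×1 + 4×2 + 3×1 + 4×3 + 5×3 = 53
Ivy: 12×2 + 18×2 + 3×3 + 4×3 + 3×3 + 4×0 + 5×0 = 90
Tomás: 12×4 + 18×3 + 3×2 + 4×4 + 3×4 + 4×2 + 5×2 = 154

Tomás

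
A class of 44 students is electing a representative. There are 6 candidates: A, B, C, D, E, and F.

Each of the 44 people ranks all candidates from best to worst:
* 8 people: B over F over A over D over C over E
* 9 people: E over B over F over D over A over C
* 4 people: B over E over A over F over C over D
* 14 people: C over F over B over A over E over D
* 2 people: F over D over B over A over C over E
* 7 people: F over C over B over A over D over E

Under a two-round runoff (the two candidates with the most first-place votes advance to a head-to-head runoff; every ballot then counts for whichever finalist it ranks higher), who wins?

B

Round 1 first-place votes: A 0, B 12, C 14, D 0, E 9, F 9. C and B advance.
Runoff: C is ranked above B on 21 ballots, B above C on 23.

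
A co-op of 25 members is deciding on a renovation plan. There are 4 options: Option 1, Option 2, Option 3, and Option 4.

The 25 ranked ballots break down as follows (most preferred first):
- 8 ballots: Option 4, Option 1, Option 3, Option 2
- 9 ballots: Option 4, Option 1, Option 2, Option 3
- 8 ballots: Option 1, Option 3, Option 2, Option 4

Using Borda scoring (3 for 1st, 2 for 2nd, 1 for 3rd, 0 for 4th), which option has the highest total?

Option 1: 8×2 + 9×2 + 8×3 = 58
Option 2: 8×0 + 9×1 + 8×1 = 17
Option 3: 8×1 + 9×0 + 8×2 = 24
Option 4: 8×3 + 9×3 + 8×0 = 51

Option 1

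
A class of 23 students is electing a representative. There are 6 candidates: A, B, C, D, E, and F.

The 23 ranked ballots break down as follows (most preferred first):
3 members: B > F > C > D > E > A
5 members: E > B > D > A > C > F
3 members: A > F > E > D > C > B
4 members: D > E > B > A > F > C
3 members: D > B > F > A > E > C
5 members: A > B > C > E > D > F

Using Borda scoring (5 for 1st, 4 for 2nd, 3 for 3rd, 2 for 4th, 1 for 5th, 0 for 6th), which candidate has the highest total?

B

A: 3×0 + 5×2 + 3×5 + 4×2 + 3×2 + 5×5 = 64
B: 3×5 + 5×4 + 3×0 + 4×3 + 3×4 + 5×4 = 79
C: 3×3 + 5×1 + 3×1 + 4×0 + 3×0 + 5×3 = 32
D: 3×2 + 5×3 + 3×2 + 4×5 + 3×5 + 5×1 = 67
E: 3×1 + 5×5 + 3×3 + 4×4 + 3×1 + 5×2 = 66
F: 3×4 + 5×0 + 3×4 + 4×1 + 3×3 + 5×0 = 37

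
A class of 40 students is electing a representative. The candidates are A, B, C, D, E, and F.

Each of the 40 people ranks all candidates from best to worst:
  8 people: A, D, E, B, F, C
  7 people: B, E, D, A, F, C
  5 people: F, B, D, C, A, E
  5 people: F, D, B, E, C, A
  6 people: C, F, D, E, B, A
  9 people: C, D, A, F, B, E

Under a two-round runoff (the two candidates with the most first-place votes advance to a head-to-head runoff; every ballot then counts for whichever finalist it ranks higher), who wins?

Round 1 first-place votes: A 8, B 7, C 15, D 0, E 0, F 10. C and F advance.
Runoff: C is ranked above F on 15 ballots, F above C on 25.

F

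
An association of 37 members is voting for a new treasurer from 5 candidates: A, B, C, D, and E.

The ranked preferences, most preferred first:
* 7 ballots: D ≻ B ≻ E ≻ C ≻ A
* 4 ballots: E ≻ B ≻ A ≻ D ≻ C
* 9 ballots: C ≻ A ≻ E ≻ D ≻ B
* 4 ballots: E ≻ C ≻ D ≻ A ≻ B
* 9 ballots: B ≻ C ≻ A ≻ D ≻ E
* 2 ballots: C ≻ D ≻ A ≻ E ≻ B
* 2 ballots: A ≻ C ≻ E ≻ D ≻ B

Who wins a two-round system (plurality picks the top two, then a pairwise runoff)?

Round 1 first-place votes: A 2, B 9, C 11, D 7, E 8. C and B advance.
Runoff: C is ranked above B on 17 ballots, B above C on 20.

B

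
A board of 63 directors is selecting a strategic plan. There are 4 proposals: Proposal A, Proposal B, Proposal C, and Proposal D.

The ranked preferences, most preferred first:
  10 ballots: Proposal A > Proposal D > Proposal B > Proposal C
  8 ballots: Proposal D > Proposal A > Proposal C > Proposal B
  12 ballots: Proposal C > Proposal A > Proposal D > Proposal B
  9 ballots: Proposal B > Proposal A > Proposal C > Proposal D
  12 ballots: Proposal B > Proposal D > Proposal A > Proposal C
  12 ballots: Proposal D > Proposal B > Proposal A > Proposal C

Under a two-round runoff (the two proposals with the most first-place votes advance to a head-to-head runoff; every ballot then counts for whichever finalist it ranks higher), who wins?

Proposal D

Round 1 first-place votes: Proposal A 10, Proposal B 21, Proposal C 12, Proposal D 20. Proposal B and Proposal D advance.
Runoff: Proposal B is ranked above Proposal D on 21 ballots, Proposal D above Proposal B on 42.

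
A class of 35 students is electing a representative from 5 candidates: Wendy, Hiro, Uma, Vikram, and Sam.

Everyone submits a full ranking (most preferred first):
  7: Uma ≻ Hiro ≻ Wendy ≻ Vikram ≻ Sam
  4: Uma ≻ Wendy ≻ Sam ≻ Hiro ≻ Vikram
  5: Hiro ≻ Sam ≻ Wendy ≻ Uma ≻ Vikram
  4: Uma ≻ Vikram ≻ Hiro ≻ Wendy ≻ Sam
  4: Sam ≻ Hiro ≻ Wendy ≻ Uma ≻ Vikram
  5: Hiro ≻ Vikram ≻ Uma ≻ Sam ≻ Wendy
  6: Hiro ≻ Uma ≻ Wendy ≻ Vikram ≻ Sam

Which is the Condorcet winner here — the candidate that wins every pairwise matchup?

Hiro

Hiro vs Wendy: 31–4
Hiro vs Uma: 20–15
Hiro vs Vikram: 31–4
Hiro vs Sam: 27–8
Hiro beats every other candidate.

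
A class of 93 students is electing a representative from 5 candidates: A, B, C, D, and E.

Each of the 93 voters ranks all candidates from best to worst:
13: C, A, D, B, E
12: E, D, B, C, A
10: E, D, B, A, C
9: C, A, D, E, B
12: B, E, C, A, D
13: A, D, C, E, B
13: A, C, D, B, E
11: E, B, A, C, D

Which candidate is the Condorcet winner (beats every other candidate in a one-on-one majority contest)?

A vs B: 48–45
A vs C: 47–46
A vs D: 71–22
A vs E: 48–45
A beats every other candidate.

A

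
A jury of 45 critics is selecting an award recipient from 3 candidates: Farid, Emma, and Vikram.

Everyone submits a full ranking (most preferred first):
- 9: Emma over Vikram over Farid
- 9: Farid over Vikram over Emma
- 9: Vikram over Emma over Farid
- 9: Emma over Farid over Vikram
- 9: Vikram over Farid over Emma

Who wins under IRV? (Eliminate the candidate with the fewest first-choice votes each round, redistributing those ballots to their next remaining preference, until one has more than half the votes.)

Vikram

Round 1: Farid 9, Emma 18, Vikram 18. Farid eliminated.
Round 2: Emma 18, Vikram 27. Vikram has a majority (≥23).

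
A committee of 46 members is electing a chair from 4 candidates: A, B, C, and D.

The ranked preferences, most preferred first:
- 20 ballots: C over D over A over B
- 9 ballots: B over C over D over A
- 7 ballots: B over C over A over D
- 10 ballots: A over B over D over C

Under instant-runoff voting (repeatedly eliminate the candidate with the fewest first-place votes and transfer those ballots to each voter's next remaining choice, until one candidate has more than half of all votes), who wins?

Round 1: A 10, B 16, C 20, D 0. D eliminated.
Round 2: A 10, B 16, C 20. A eliminated.
Round 3: B 26, C 20. B has a majority (≥24).

B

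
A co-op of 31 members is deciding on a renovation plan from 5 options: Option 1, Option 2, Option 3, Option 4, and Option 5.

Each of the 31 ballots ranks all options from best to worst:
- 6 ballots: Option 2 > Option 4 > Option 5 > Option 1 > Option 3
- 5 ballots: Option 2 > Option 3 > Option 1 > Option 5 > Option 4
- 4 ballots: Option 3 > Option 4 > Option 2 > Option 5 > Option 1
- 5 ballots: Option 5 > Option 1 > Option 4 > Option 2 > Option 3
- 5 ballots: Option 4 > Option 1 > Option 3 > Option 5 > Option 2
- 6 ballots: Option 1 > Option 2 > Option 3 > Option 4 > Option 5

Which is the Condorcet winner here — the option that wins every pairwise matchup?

Option 1

Option 1 vs Option 2: 16–15
Option 1 vs Option 3: 22–9
Option 1 vs Option 4: 16–15
Option 1 vs Option 5: 16–15
Option 1 beats every other option.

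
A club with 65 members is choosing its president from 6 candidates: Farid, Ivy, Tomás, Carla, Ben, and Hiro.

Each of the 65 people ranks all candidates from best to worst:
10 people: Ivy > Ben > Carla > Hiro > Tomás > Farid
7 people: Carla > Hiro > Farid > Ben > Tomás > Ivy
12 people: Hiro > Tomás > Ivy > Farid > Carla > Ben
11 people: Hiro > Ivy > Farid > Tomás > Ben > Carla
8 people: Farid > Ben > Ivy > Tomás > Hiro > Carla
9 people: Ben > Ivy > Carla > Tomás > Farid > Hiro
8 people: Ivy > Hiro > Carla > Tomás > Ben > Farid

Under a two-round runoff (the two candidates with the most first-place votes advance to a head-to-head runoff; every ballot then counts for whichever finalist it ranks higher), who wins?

Ivy

Round 1 first-place votes: Farid 8, Ivy 18, Tomás 0, Carla 7, Ben 9, Hiro 23. Hiro and Ivy advance.
Runoff: Hiro is ranked above Ivy on 30 ballots, Ivy above Hiro on 35.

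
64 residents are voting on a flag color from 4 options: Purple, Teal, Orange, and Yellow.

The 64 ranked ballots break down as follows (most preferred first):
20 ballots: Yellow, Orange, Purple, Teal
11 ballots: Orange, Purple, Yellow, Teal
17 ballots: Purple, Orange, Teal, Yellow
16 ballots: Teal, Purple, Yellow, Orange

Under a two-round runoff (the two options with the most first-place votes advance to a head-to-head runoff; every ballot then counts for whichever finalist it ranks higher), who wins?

Round 1 first-place votes: Purple 17, Teal 16, Orange 11, Yellow 20. Yellow and Purple advance.
Runoff: Yellow is ranked above Purple on 20 ballots, Purple above Yellow on 44.

Purple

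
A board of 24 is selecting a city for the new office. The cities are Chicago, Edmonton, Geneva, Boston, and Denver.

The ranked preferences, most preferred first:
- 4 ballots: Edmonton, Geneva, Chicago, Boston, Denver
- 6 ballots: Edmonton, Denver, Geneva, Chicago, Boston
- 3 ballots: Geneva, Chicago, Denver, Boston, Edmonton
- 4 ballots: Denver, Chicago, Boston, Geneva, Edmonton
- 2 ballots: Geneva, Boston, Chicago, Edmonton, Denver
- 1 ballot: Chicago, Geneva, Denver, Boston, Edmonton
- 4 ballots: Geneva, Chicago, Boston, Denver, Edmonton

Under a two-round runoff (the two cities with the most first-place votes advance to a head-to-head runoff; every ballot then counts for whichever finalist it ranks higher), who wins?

Round 1 first-place votes: Chicago 1, Edmonton 10, Geneva 9, Boston 0, Denver 4. Edmonton and Geneva advance.
Runoff: Edmonton is ranked above Geneva on 10 ballots, Geneva above Edmonton on 14.

Geneva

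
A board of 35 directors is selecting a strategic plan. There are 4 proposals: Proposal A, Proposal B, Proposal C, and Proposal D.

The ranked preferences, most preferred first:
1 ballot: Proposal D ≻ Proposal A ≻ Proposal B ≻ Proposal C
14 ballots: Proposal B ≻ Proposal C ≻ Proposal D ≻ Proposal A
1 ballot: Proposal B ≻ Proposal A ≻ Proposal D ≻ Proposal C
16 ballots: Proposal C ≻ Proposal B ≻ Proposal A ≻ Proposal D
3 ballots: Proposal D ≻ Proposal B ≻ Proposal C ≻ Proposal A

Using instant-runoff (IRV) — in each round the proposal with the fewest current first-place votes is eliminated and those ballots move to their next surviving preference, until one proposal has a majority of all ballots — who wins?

Round 1: Proposal A 0, Proposal B 15, Proposal C 16, Proposal D 4. Proposal A eliminated.
Round 2: Proposal B 15, Proposal C 16, Proposal D 4. Proposal D eliminated.
Round 3: Proposal B 19, Proposal C 16. Proposal B has a majority (≥18).

Proposal B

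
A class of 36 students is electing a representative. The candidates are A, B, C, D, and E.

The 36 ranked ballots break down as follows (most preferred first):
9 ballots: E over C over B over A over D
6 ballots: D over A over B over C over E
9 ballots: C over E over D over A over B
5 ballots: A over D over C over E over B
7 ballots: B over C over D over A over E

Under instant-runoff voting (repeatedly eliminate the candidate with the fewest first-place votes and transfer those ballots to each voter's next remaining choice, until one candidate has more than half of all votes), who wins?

Round 1: A 5, B 7, C 9, D 6, E 9. A eliminated.
Round 2: B 7, C 9, D 11, E 9. B eliminated.
Round 3: C 16, D 11, E 9. E eliminated.
Round 4: C 25, D 11. C has a majority (≥19).

C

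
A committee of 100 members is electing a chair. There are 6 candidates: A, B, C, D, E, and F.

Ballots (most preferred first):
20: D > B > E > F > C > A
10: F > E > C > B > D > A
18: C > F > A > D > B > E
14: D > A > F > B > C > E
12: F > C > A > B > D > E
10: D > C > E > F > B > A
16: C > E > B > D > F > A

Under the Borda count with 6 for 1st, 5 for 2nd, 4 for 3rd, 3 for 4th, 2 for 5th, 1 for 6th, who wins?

C

A: 20×1 + 10×1 + 18×4 + 14×5 + 12×4 + 10×1 + 16×1 = 246
B: 20×5 + 10×3 + 18×2 + 14×3 + 12×3 + 10×2 + 16×4 = 328
C: 20×2 + 10×4 + 18×6 + 14×2 + 12×5 + 10×5 + 16×6 = 422
D: 20×6 + 10×2 + 18×3 + 14×6 + 12×2 + 10×6 + 16×3 = 410
E: 20×4 + 10×5 + 18×1 + 14×1 + 12×1 + 10×4 + 16×5 = 294
F: 20×3 + 10×6 + 18×5 + 14×4 + 12×6 + 10×3 + 16×2 = 400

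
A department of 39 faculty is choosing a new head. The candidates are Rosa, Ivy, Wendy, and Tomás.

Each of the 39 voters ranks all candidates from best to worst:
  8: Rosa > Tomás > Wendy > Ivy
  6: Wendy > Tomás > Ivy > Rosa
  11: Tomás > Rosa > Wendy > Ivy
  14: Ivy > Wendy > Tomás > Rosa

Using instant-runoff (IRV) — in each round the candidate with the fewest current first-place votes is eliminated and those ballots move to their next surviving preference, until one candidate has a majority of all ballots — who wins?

Tomás

Round 1: Rosa 8, Ivy 14, Wendy 6, Tomás 11. Wendy eliminated.
Round 2: Rosa 8, Ivy 14, Tomás 17. Rosa eliminated.
Round 3: Ivy 14, Tomás 25. Tomás has a majority (≥20).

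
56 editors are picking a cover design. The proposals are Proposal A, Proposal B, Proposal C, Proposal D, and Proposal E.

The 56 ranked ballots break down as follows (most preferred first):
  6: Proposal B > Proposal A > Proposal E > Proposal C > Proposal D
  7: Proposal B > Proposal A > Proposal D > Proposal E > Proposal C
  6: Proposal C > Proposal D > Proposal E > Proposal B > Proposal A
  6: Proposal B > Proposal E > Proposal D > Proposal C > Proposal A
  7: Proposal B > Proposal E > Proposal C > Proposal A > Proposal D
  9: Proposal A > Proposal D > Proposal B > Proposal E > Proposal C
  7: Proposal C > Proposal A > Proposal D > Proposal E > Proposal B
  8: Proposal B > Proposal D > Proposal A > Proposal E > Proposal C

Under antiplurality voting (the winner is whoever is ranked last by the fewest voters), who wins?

Proposal E

Last-place votes: Proposal A 12, Proposal B 7, Proposal C 24, Proposal D 13, Proposal E 0.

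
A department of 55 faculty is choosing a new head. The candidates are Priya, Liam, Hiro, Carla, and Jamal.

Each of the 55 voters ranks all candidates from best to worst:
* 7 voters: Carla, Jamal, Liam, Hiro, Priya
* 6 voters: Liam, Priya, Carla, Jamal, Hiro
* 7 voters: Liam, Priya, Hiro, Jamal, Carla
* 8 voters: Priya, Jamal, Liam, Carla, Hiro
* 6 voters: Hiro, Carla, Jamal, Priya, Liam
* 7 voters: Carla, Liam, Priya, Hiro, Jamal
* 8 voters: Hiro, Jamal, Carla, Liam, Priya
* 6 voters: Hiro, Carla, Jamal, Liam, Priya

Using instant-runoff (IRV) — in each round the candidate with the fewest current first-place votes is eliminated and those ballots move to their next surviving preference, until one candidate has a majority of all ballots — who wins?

Round 1: Priya 8, Liam 13, Hiro 20, Carla 14, Jamal 0. Jamal eliminated.
Round 2: Priya 8, Liam 13, Hiro 20, Carla 14. Priya eliminated.
Round 3: Liam 21, Hiro 20, Carla 14. Carla eliminated.
Round 4: Liam 35, Hiro 20. Liam has a majority (≥28).

Liam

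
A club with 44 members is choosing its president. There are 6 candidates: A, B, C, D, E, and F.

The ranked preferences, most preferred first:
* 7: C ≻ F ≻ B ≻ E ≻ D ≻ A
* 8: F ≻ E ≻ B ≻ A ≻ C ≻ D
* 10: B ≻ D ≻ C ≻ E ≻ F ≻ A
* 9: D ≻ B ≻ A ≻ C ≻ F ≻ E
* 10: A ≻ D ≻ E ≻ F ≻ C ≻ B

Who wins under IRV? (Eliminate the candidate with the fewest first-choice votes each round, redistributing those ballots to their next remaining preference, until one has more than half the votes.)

Round 1: A 10, B 10, C 7, D 9, E 0, F 8. E eliminated.
Round 2: A 10, B 10, C 7, D 9, F 8. C eliminated.
Round 3: A 10, B 10, D 9, F 15. D eliminated.
Round 4: A 10, B 19, F 15. A eliminated.
Round 5: B 19, F 25. F has a majority (≥23).

F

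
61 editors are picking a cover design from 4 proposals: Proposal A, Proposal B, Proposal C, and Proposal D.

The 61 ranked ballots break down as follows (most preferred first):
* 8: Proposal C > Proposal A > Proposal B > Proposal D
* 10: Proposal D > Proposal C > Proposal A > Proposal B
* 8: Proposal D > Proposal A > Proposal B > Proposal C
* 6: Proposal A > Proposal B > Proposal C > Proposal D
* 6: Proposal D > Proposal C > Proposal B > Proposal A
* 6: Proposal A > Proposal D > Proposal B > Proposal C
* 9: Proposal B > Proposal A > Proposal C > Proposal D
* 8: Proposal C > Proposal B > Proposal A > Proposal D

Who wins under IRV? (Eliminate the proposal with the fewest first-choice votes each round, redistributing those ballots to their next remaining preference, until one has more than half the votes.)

Round 1: Proposal A 12, Proposal B 9, Proposal C 16, Proposal D 24. Proposal B eliminated.
Round 2: Proposal A 21, Proposal C 16, Proposal D 24. Proposal C eliminated.
Round 3: Proposal A 37, Proposal D 24. Proposal A has a majority (≥31).

Proposal A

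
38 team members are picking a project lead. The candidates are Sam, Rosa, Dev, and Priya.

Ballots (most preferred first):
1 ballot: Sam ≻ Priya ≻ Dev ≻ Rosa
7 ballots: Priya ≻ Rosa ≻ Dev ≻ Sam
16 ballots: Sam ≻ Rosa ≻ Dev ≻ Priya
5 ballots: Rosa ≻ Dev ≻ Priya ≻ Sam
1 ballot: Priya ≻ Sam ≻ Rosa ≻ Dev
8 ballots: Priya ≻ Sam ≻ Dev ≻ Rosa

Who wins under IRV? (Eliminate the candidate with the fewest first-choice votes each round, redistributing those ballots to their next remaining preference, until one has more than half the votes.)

Round 1: Sam 17, Rosa 5, Dev 0, Priya 16. Dev eliminated.
Round 2: Sam 17, Rosa 5, Priya 16. Rosa eliminated.
Round 3: Sam 17, Priya 21. Priya has a majority (≥20).

Priya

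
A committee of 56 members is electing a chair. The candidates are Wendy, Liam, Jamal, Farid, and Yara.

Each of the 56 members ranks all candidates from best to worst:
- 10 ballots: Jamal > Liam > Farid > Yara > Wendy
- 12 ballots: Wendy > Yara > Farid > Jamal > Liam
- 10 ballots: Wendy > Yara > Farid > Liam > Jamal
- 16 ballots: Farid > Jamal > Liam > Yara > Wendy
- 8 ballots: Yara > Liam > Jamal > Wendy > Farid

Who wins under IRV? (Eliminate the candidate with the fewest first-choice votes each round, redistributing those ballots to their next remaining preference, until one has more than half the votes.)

Jamal

Round 1: Wendy 22, Liam 0, Jamal 10, Farid 16, Yara 8. Liam eliminated.
Round 2: Wendy 22, Jamal 10, Farid 16, Yara 8. Yara eliminated.
Round 3: Wendy 22, Jamal 18, Farid 16. Farid eliminated.
Round 4: Wendy 22, Jamal 34. Jamal has a majority (≥29).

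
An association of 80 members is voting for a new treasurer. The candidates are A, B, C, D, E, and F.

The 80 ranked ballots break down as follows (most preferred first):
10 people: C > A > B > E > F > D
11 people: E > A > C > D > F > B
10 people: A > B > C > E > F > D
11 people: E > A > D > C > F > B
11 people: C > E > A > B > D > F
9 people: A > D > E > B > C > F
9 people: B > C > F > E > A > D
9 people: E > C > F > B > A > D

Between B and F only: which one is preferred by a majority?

B

B is ranked above F on 49 ballots; F above B on 31.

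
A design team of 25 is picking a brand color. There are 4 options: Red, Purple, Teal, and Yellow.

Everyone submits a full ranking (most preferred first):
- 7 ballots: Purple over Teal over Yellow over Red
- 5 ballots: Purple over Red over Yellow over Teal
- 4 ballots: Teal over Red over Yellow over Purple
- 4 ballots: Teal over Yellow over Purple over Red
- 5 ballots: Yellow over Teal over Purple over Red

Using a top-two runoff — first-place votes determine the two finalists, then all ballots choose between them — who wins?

Round 1 first-place votes: Red 0, Purple 12, Teal 8, Yellow 5. Purple and Teal advance.
Runoff: Purple is ranked above Teal on 12 ballots, Teal above Purple on 13.

Teal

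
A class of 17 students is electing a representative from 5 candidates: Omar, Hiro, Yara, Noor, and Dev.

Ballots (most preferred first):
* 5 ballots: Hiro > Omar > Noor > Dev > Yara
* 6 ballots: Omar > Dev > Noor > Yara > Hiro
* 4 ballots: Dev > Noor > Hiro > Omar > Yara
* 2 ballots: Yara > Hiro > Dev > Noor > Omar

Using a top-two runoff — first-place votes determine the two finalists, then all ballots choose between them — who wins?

Round 1 first-place votes: Omar 6, Hiro 5, Yara 2, Noor 0, Dev 4. Omar and Hiro advance.
Runoff: Omar is ranked above Hiro on 6 ballots, Hiro above Omar on 11.

Hiro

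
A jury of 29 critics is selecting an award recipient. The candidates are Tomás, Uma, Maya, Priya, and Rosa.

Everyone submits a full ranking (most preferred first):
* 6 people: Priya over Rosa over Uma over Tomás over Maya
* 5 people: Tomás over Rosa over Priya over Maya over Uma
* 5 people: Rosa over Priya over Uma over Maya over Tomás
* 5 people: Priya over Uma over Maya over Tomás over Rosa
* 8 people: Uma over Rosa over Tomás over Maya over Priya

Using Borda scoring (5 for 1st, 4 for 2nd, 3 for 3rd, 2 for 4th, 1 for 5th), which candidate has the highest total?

Rosa

Tomás: 6×2 + 5×5 + 5×1 + 5×2 + 8×3 = 76
Uma: 6×3 + 5×1 + 5×3 + 5×4 + 8×5 = 98
Maya: 6×1 + 5×2 + 5×2 + 5×3 + 8×2 = 57
Priya: 6×5 + 5×3 + 5×4 + 5×5 + 8×1 = 98
Rosa: 6×4 + 5×4 + 5×5 + 5×1 + 8×4 = 106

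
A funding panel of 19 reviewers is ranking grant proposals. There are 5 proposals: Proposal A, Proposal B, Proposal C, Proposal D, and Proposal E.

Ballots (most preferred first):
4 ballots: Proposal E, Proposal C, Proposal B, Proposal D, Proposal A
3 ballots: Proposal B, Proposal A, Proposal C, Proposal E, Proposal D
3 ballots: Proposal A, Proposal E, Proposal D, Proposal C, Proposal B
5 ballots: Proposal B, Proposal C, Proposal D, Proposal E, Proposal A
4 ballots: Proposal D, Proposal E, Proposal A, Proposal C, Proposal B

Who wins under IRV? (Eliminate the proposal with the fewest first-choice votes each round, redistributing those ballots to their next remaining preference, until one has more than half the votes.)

Round 1: Proposal A 3, Proposal B 8, Proposal C 0, Proposal D 4, Proposal E 4. Proposal C eliminated.
Round 2: Proposal A 3, Proposal B 8, Proposal D 4, Proposal E 4. Proposal A eliminated.
Round 3: Proposal B 8, Proposal D 4, Proposal E 7. Proposal D eliminated.
Round 4: Proposal B 8, Proposal E 11. Proposal E has a majority (≥10).

Proposal E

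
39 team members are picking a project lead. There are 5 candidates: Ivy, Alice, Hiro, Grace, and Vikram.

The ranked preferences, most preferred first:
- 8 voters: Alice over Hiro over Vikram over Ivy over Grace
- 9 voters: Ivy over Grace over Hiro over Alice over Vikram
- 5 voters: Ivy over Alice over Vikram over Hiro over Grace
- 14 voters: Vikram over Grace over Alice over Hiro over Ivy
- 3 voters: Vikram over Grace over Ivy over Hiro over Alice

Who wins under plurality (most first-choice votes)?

First-place votes: Ivy 14, Alice 8, Hiro 0, Grace 0, Vikram 17.

Vikram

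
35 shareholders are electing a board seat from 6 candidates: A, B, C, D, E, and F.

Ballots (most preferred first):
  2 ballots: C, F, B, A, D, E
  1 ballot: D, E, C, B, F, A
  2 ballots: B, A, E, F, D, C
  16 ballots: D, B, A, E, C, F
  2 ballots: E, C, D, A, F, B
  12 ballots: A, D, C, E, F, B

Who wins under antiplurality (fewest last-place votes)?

D

Last-place votes: A 1, B 14, C 2, D 0, E 2, F 16.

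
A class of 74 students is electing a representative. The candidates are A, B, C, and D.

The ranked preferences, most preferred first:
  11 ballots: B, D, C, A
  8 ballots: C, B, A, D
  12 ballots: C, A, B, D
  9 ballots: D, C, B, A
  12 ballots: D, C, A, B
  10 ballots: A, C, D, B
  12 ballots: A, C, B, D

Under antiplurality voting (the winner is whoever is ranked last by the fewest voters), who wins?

C

Last-place votes: A 20, B 22, C 0, D 32.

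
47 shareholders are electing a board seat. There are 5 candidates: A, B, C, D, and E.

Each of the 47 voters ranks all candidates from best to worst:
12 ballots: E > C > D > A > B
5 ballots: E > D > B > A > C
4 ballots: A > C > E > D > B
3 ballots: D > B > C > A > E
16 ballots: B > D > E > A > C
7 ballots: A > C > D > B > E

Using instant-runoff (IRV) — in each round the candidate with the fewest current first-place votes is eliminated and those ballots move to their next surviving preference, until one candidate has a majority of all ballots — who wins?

B

Round 1: A 11, B 16, C 0, D 3, E 17. C eliminated.
Round 2: A 11, B 16, D 3, E 17. D eliminated.
Round 3: A 11, B 19, E 17. A eliminated.
Round 4: B 26, E 21. B has a majority (≥24).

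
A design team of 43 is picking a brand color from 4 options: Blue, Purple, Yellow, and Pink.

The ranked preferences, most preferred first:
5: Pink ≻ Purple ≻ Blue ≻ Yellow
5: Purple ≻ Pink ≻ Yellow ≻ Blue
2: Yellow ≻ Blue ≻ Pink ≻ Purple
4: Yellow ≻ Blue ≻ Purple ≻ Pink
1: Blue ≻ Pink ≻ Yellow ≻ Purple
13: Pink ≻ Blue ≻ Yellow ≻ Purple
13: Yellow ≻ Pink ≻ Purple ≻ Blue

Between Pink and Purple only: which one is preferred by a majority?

Pink is ranked above Purple on 34 ballots; Purple above Pink on 9.

Pink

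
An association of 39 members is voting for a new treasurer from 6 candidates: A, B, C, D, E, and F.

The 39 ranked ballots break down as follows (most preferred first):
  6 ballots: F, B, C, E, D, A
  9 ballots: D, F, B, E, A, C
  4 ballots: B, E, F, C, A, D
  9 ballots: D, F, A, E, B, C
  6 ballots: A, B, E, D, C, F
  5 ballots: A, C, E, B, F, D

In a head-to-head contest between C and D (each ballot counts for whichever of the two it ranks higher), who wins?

C is ranked above D on 15 ballots; D above C on 24.

D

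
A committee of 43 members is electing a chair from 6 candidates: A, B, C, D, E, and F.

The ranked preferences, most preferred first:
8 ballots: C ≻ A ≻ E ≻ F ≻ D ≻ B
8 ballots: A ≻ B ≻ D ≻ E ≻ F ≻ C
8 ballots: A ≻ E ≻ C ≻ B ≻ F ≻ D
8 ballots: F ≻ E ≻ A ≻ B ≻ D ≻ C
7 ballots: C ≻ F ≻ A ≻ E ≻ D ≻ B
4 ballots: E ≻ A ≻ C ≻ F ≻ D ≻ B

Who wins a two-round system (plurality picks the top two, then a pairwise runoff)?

A

Round 1 first-place votes: A 16, B 0, C 15, D 0, E 4, F 8. A and C advance.
Runoff: A is ranked above C on 28 ballots, C above A on 15.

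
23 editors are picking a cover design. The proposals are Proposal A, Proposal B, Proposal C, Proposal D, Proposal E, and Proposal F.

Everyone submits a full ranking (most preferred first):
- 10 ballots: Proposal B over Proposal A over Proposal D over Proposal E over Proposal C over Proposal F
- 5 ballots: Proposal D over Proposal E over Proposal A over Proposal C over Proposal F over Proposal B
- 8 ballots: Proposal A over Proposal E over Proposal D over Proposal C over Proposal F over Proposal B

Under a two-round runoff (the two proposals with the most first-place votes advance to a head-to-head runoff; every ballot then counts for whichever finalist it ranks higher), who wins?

Proposal A

Round 1 first-place votes: Proposal A 8, Proposal B 10, Proposal C 0, Proposal D 5, Proposal E 0, Proposal F 0. Proposal B and Proposal A advance.
Runoff: Proposal B is ranked above Proposal A on 10 ballots, Proposal A above Proposal B on 13.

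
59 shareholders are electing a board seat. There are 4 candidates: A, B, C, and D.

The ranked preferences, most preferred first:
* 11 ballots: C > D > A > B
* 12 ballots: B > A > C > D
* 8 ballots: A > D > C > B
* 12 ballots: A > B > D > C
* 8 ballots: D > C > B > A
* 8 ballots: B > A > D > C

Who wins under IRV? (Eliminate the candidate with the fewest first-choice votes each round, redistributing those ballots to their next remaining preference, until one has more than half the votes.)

Round 1: A 20, B 20, C 11, D 8. D eliminated.
Round 2: A 20, B 20, C 19. C eliminated.
Round 3: A 31, B 28. A has a majority (≥30).

A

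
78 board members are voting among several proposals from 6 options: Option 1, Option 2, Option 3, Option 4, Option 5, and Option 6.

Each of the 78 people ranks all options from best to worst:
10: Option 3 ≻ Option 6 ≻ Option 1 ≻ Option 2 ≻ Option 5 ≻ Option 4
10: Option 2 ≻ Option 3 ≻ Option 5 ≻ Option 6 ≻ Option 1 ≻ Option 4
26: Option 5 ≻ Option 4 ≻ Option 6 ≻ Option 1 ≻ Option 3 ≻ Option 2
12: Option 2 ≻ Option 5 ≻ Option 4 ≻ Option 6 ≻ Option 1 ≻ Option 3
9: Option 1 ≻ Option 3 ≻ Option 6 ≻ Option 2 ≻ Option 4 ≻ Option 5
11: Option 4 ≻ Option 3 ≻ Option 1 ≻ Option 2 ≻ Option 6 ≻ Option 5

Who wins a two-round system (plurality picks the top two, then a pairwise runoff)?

Option 2

Round 1 first-place votes: Option 1 9, Option 2 22, Option 3 10, Option 4 11, Option 5 26, Option 6 0. Option 5 and Option 2 advance.
Runoff: Option 5 is ranked above Option 2 on 26 ballots, Option 2 above Option 5 on 52.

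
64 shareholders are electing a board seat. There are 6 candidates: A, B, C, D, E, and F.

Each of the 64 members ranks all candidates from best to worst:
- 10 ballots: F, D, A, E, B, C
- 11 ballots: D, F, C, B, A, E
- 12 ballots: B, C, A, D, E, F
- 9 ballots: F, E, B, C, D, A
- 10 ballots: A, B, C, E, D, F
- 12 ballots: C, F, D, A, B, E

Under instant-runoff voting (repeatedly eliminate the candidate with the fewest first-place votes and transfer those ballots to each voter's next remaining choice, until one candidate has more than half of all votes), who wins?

Round 1: A 10, B 12, C 12, D 11, E 0, F 19. E eliminated.
Round 2: A 10, B 12, C 12, D 11, F 19. A eliminated.
Round 3: B 22, C 12, D 11, F 19. D eliminated.
Round 4: B 22, C 12, F 30. C eliminated.
Round 5: B 22, F 42. F has a majority (≥33).

F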